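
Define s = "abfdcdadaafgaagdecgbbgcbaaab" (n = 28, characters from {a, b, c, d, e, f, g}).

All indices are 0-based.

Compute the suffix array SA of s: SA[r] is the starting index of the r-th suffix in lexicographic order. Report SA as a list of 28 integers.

rank→(start, suffix):
  0 → (24, 'aaab')
  1 → (25, 'aab')
  2 → (8, 'aafgaagdecgbbgcbaaab')
  3 → (12, 'aagdecgbbgcbaaab')
  4 → (26, 'ab')
  5 → (0, 'abfdcdadaafgaagdecgbbgcbaaab')
  6 → (6, 'adaafgaagdecgbbgcbaaab')
  7 → (9, 'afgaagdecgbbgcbaaab')
  8 → (13, 'agdecgbbgcbaaab')
  9 → (27, 'b')
  10 → (23, 'baaab')
  11 → (19, 'bbgcbaaab')
  12 → (1, 'bfdcdadaafgaagdecgbbgcbaaab')
  13 → (20, 'bgcbaaab')
  14 → (22, 'cbaaab')
  15 → (4, 'cdadaafgaagdecgbbgcbaaab')
  16 → (17, 'cgbbgcbaaab')
  17 → (7, 'daafgaagdecgbbgcbaaab')
  18 → (5, 'dadaafgaagdecgbbgcbaaab')
  19 → (3, 'dcdadaafgaagdecgbbgcbaaab')
  20 → (15, 'decgbbgcbaaab')
  21 → (16, 'ecgbbgcbaaab')
  22 → (2, 'fdcdadaafgaagdecgbbgcbaaab')
  23 → (10, 'fgaagdecgbbgcbaaab')
  24 → (11, 'gaagdecgbbgcbaaab')
  25 → (18, 'gbbgcbaaab')
  26 → (21, 'gcbaaab')
  27 → (14, 'gdecgbbgcbaaab')

[24, 25, 8, 12, 26, 0, 6, 9, 13, 27, 23, 19, 1, 20, 22, 4, 17, 7, 5, 3, 15, 16, 2, 10, 11, 18, 21, 14]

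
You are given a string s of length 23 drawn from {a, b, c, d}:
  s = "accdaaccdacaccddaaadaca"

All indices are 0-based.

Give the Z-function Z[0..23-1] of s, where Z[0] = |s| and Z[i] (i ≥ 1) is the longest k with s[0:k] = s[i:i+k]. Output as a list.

Z[0]=23
i=1: fresh scan; Z[1]=0
i=2: fresh scan; Z[2]=0
i=3: fresh scan; Z[3]=0
i=4: fresh scan; Z[4]=1 grow→box=[4,5)
i=5: fresh scan; Z[5]=5 grow→box=[5,10)
i=6: min(r-i=4, Z[1]=0)=0; Z[6]=0
i=7: min(r-i=3, Z[2]=0)=0; Z[7]=0
i=8: min(r-i=2, Z[3]=0)=0; Z[8]=0
i=9: min(r-i=1, Z[4]=1)=1; Z[9]=2 grow→box=[9,11)
i=10: min(r-i=1, Z[1]=0)=0; Z[10]=0
i=11: fresh scan; Z[11]=4 grow→box=[11,15)
i=12: min(r-i=3, Z[1]=0)=0; Z[12]=0
i=13: min(r-i=2, Z[2]=0)=0; Z[13]=0
i=14: min(r-i=1, Z[3]=0)=0; Z[14]=0
i=15: fresh scan; Z[15]=0
i=16: fresh scan; Z[16]=1 grow→box=[16,17)
i=17: fresh scan; Z[17]=1 grow→box=[17,18)
i=18: fresh scan; Z[18]=1 grow→box=[18,19)
i=19: fresh scan; Z[19]=0
i=20: fresh scan; Z[20]=2 grow→box=[20,22)
i=21: min(r-i=1, Z[1]=0)=0; Z[21]=0
i=22: fresh scan; Z[22]=1 grow→box=[22,23)

[23, 0, 0, 0, 1, 5, 0, 0, 0, 2, 0, 4, 0, 0, 0, 0, 1, 1, 1, 0, 2, 0, 1]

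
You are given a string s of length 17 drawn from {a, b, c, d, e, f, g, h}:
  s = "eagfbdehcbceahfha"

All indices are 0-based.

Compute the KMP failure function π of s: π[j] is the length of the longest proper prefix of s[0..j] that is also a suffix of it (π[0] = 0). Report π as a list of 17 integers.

π[0] = 0
j=1 s[j]='a': π[1]=0 (border '')
j=2 s[j]='g': π[2]=0 (border '')
j=3 s[j]='f': π[3]=0 (border '')
j=4 s[j]='b': π[4]=0 (border '')
j=5 s[j]='d': π[5]=0 (border '')
j=6 s[j]='e': π[6]=1 (border 'e')
j=7 s[j]='h': k: 1→0; π[7]=0 (border '')
j=8 s[j]='c': π[8]=0 (border '')
j=9 s[j]='b': π[9]=0 (border '')
j=10 s[j]='c': π[10]=0 (border '')
j=11 s[j]='e': π[11]=1 (border 'e')
j=12 s[j]='a': π[12]=2 (border 'ea')
j=13 s[j]='h': k: 2→0; π[13]=0 (border '')
j=14 s[j]='f': π[14]=0 (border '')
j=15 s[j]='h': π[15]=0 (border '')
j=16 s[j]='a': π[16]=0 (border '')

[0, 0, 0, 0, 0, 0, 1, 0, 0, 0, 0, 1, 2, 0, 0, 0, 0]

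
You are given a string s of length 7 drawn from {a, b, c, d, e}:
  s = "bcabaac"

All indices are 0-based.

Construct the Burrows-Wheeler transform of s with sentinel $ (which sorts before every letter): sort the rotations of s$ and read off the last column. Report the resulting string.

rank  rotation  last
    0  $bcabaac  c
    1  aac$bcab  b
    2  abaac$bc  c
    3  ac$bcaba  a
    4  baac$bca  a
    5  bcabaac$  $
    6  c$bcabaa  a
    7  cabaac$b  b

cbcaa$ab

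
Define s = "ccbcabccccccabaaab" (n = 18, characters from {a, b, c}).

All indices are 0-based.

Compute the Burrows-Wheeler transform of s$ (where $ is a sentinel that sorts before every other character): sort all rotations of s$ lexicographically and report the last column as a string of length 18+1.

rank  rotation             last
    0  $ccbcabccccccabaaab  b
    1  aaab$ccbcabccccccab  b
    2  aab$ccbcabccccccaba  a
    3  ab$ccbcabccccccabaa  a
    4  abaaab$ccbcabcccccc  c
    5  abccccccabaaab$ccbc  c
    6  b$ccbcabccccccabaaa  a
    7  baaab$ccbcabcccccca  a
    8  bcabccccccabaaab$cc  c
    9  bccccccabaaab$ccbca  a
   10  cabaaab$ccbcabccccc  c
   11  cabccccccabaaab$ccb  b
   12  cbcabccccccabaaab$c  c
   13  ccabaaab$ccbcabcccc  c
   14  ccbcabccccccabaaab$  $
   15  cccabaaab$ccbcabccc  c
   16  ccccabaaab$ccbcabcc  c
   17  cccccabaaab$ccbcabc  c
   18  ccccccabaaab$ccbcab  b

bbaaccaacacbcc$cccb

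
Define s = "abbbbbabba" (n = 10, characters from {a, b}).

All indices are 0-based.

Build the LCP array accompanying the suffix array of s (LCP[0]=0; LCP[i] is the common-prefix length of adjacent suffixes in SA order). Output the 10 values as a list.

[0, 1, 3, 0, 2, 1, 3, 2, 3, 4]

sorted suffixes:
  #0 SA[0]=9  'a'
  #1 SA[1]=6  'abba'
  #2 SA[2]=0  'abbbbbabba'
  #3 SA[3]=8  'ba'
  #4 SA[4]=5  'babba'
  #5 SA[5]=7  'bba'
  #6 SA[6]=4  'bbabba'
  #7 SA[7]=3  'bbbabba'
  #8 SA[8]=2  'bbbbabba'
  #9 SA[9]=1  'bbbbbabba'

SA = [9, 6, 0, 8, 5, 7, 4, 3, 2, 1]
i: (SA[i-1],SA[i]) lcp shared
  1: (9,6) 1 'a'
  2: (6,0) 3 'abb'
  3: (0,8) 0 ''
  4: (8,5) 2 'ba'
  5: (5,7) 1 'b'
  6: (7,4) 3 'bba'
  7: (4,3) 2 'bb'
  8: (3,2) 3 'bbb'
  9: (2,1) 4 'bbbb'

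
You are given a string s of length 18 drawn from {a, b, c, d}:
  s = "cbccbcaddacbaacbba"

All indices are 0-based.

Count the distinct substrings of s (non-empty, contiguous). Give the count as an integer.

rank | idx | suffix
   0 |  17 | a
   1 |  12 | aacbba
   2 |   9 | acbaacbba
   3 |  13 | acbba
   4 |   6 | addacbaacbba
   5 |  16 | ba
   6 |  11 | baacbba
   7 |  15 | bba
   8 |   4 | bcaddacbaacbba
   9 |   1 | bccbcaddacbaacbba
  10 |   5 | caddacbaacbba
  11 |  10 | cbaacbba
  12 |  14 | cbba
  13 |   3 | cbcaddacbaacbba
  14 |   0 | cbccbcaddacbaacbba
  15 |   2 | ccbcaddacbaacbba
  16 |   8 | dacbaacbba
  17 |   7 | ddacbaacbba

SA = [17, 12, 9, 13, 6, 16, 11, 15, 4, 1, 5, 10, 14, 3, 0, 2, 8, 7]
[i] adj suffixes → lcp
  [1] 17/12 → 1 ('a')
  [2] 12/9 → 1 ('a')
  [3] 9/13 → 3 ('acb')
  [4] 13/6 → 1 ('a')
  [5] 6/16 → 0 ('')
  [6] 16/11 → 2 ('ba')
  [7] 11/15 → 1 ('b')
  [8] 15/4 → 1 ('b')
  [9] 4/1 → 2 ('bc')
  [10] 1/5 → 0 ('')
  [11] 5/10 → 1 ('c')
  [12] 10/14 → 2 ('cb')
  [13] 14/3 → 2 ('cb')
  [14] 3/0 → 3 ('cbc')
  [15] 0/2 → 1 ('c')
  [16] 2/8 → 0 ('')
  [17] 8/7 → 1 ('d')

n(n+1)/2 = 18·19/2 = 171
Σ LCP = 0 + 1 + 1 + 3 + 1 + 0 + 2 + 1 + 1 + 2 + 0 + 1 + 2 + 2 + 3 + 1 + 0 + 1 = 22
distinct = 171 − 22 = 149

149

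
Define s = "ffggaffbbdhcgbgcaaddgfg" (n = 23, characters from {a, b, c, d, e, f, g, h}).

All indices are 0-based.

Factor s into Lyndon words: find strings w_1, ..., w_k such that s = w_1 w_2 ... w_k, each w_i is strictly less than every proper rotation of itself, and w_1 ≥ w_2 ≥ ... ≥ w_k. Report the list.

["ffgg", "affbbdhcgbgc", "aaddgfg"]

emit factor 1: 'ffgg' (i=0, period=4)
emit factor 2: 'affbbdhcgbgc' (i=4, period=12)
emit factor 3: 'aaddgfg' (i=16, period=7)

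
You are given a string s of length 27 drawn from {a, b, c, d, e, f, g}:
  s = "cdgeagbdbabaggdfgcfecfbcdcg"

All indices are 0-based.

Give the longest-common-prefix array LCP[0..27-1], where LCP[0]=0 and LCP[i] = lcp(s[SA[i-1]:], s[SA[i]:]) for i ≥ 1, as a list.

rank→(start, suffix):
  0 → (9, 'abaggdfgcfecfbcdcg')
  1 → (4, 'agbdbabaggdfgcfecfbcdcg')
  2 → (11, 'aggdfgcfecfbcdcg')
  3 → (8, 'babaggdfgcfecfbcdcg')
  4 → (10, 'baggdfgcfecfbcdcg')
  5 → (22, 'bcdcg')
  6 → (6, 'bdbabaggdfgcfecfbcdcg')
  7 → (23, 'cdcg')
  8 → (0, 'cdgeagbdbabaggdfgcfecfbcdcg')
  9 → (20, 'cfbcdcg')
  10 → (17, 'cfecfbcdcg')
  11 → (25, 'cg')
  12 → (7, 'dbabaggdfgcfecfbcdcg')
  13 → (24, 'dcg')
  14 → (14, 'dfgcfecfbcdcg')
  15 → (1, 'dgeagbdbabaggdfgcfecfbcdcg')
  16 → (3, 'eagbdbabaggdfgcfecfbcdcg')
  17 → (19, 'ecfbcdcg')
  18 → (21, 'fbcdcg')
  19 → (18, 'fecfbcdcg')
  20 → (15, 'fgcfecfbcdcg')
  21 → (26, 'g')
  22 → (5, 'gbdbabaggdfgcfecfbcdcg')
  23 → (16, 'gcfecfbcdcg')
  24 → (13, 'gdfgcfecfbcdcg')
  25 → (2, 'geagbdbabaggdfgcfecfbcdcg')
  26 → (12, 'ggdfgcfecfbcdcg')

SA = [9, 4, 11, 8, 10, 22, 6, 23, 0, 20, 17, 25, 7, 24, 14, 1, 3, 19, 21, 18, 15, 26, 5, 16, 13, 2, 12]
i: (SA[i-1],SA[i]) lcp shared
  1: (9,4) 1 'a'
  2: (4,11) 2 'ag'
  3: (11,8) 0 ''
  4: (8,10) 2 'ba'
  5: (10,22) 1 'b'
  6: (22,6) 1 'b'
  7: (6,23) 0 ''
  8: (23,0) 2 'cd'
  9: (0,20) 1 'c'
  10: (20,17) 2 'cf'
  11: (17,25) 1 'c'
  12: (25,7) 0 ''
  13: (7,24) 1 'd'
  14: (24,14) 1 'd'
  15: (14,1) 1 'd'
  16: (1,3) 0 ''
  17: (3,19) 1 'e'
  18: (19,21) 0 ''
  19: (21,18) 1 'f'
  20: (18,15) 1 'f'
  21: (15,26) 0 ''
  22: (26,5) 1 'g'
  23: (5,16) 1 'g'
  24: (16,13) 1 'g'
  25: (13,2) 1 'g'
  26: (2,12) 1 'g'

[0, 1, 2, 0, 2, 1, 1, 0, 2, 1, 2, 1, 0, 1, 1, 1, 0, 1, 0, 1, 1, 0, 1, 1, 1, 1, 1]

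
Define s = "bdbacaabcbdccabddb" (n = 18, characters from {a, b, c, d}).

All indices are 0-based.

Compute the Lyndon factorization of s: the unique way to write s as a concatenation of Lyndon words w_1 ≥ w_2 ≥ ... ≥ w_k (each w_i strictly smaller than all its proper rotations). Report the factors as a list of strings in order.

["bd", "b", "ac", "aabcbdccabddb"]

emit factor 1: 'bd' (i=0, period=2)
emit factor 2: 'b' (i=2, period=1)
emit factor 3: 'ac' (i=3, period=2)
emit factor 4: 'aabcbdccabddb' (i=5, period=13)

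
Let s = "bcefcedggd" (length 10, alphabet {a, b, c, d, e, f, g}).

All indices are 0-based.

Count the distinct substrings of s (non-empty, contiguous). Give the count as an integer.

sorted suffixes:
  #0 SA[0]=0  'bcefcedggd'
  #1 SA[1]=4  'cedggd'
  #2 SA[2]=1  'cefcedggd'
  #3 SA[3]=9  'd'
  #4 SA[4]=6  'dggd'
  #5 SA[5]=5  'edggd'
  #6 SA[6]=2  'efcedggd'
  #7 SA[7]=3  'fcedggd'
  #8 SA[8]=8  'gd'
  #9 SA[9]=7  'ggd'

SA = [0, 4, 1, 9, 6, 5, 2, 3, 8, 7]
rank  pair      lcp
   1  s[0:],s[4:]  0  ''
   2  s[4:],s[1:]  2  'ce'
   3  s[1:],s[9:]  0  ''
   4  s[9:],s[6:]  1  'd'
   5  s[6:],s[5:]  0  ''
   6  s[5:],s[2:]  1  'e'
   7  s[2:],s[3:]  0  ''
   8  s[3:],s[8:]  0  ''
   9  s[8:],s[7:]  1  'g'

n(n+1)/2 = 10·11/2 = 55
Σ LCP = 0 + 0 + 2 + 0 + 1 + 0 + 1 + 0 + 0 + 1 = 5
distinct = 55 − 5 = 50

50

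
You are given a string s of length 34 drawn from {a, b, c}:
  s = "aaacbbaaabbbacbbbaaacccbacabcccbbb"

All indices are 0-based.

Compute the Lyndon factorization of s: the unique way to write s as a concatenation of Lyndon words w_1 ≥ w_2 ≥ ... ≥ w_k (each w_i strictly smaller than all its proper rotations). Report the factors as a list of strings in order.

emit factor 1: 'aaacbb' (i=0, period=6)
emit factor 2: 'aaabbbacbbbaaacccbacabcccbbb' (i=6, period=28)

["aaacbb", "aaabbbacbbbaaacccbacabcccbbb"]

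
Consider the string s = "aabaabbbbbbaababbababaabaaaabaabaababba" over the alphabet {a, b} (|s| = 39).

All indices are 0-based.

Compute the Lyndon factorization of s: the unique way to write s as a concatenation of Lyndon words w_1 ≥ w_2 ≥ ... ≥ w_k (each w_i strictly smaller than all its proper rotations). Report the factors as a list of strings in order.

emit factor 1: 'aabaabbbbbbaababbabab' (i=0, period=21)
emit factor 2: 'aab' (i=21, period=3)
emit factor 3: 'aaaabaabaababb' (i=24, period=14)
emit factor 4: 'a' (i=38, period=1)

["aabaabbbbbbaababbabab", "aab", "aaaabaabaababb", "a"]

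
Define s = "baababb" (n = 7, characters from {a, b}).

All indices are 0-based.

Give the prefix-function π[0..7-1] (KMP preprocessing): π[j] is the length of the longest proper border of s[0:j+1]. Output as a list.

π[0] = 0
j=1 s[j]='a': π[1]=0 (border '')
j=2 s[j]='a': π[2]=0 (border '')
j=3 s[j]='b': π[3]=1 (border 'b')
j=4 s[j]='a': π[4]=2 (border 'ba')
j=5 s[j]='b': k: 2→0; π[5]=1 (border 'b')
j=6 s[j]='b': k: 1→0; π[6]=1 (border 'b')

[0, 0, 0, 1, 2, 1, 1]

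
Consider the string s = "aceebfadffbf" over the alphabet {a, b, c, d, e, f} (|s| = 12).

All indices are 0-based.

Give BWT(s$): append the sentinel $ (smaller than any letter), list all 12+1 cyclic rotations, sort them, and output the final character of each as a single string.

f$ffeaaecbbfd

rank  rotation       last
    0  $aceebfadffbf  f
    1  aceebfadffbf$  $
    2  adffbf$aceebf  f
    3  bf$aceebfadff  f
    4  bfadffbf$acee  e
    5  ceebfadffbf$a  a
    6  dffbf$aceebfa  a
    7  ebfadffbf$ace  e
    8  eebfadffbf$ac  c
    9  f$aceebfadffb  b
   10  fadffbf$aceeb  b
   11  fbf$aceebfadf  f
   12  ffbf$aceebfad  d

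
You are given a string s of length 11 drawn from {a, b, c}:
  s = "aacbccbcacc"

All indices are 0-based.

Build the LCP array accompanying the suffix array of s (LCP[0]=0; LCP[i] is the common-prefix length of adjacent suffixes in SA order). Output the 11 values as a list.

rank→(start, suffix):
  0 → (0, 'aacbccbcacc')
  1 → (1, 'acbccbcacc')
  2 → (8, 'acc')
  3 → (6, 'bcacc')
  4 → (3, 'bccbcacc')
  5 → (10, 'c')
  6 → (7, 'cacc')
  7 → (5, 'cbcacc')
  8 → (2, 'cbccbcacc')
  9 → (9, 'cc')
  10 → (4, 'ccbcacc')

SA = [0, 1, 8, 6, 3, 10, 7, 5, 2, 9, 4]
i: (SA[i-1],SA[i]) lcp shared
  1: (0,1) 1 'a'
  2: (1,8) 2 'ac'
  3: (8,6) 0 ''
  4: (6,3) 2 'bc'
  5: (3,10) 0 ''
  6: (10,7) 1 'c'
  7: (7,5) 1 'c'
  8: (5,2) 3 'cbc'
  9: (2,9) 1 'c'
  10: (9,4) 2 'cc'

[0, 1, 2, 0, 2, 0, 1, 1, 3, 1, 2]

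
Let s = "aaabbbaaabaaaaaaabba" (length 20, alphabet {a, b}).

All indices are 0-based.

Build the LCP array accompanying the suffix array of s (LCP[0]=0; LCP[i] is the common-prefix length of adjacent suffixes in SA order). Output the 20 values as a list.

sorted suffixes:
  #0 SA[0]=19  'a'
  #1 SA[1]=10  'aaaaaaabba'
  #2 SA[2]=11  'aaaaaabba'
  #3 SA[3]=12  'aaaaabba'
  #4 SA[4]=13  'aaaabba'
  #5 SA[5]=6  'aaabaaaaaaabba'
  #6 SA[6]=14  'aaabba'
  #7 SA[7]=0  'aaabbbaaabaaaaaaabba'
  #8 SA[8]=7  'aabaaaaaaabba'
  #9 SA[9]=15  'aabba'
  #10 SA[10]=1  'aabbbaaabaaaaaaabba'
  #11 SA[11]=8  'abaaaaaaabba'
  #12 SA[12]=16  'abba'
  #13 SA[13]=2  'abbbaaabaaaaaaabba'
  #14 SA[14]=18  'ba'
  #15 SA[15]=9  'baaaaaaabba'
  #16 SA[16]=5  'baaabaaaaaaabba'
  #17 SA[17]=17  'bba'
  #18 SA[18]=4  'bbaaabaaaaaaabba'
  #19 SA[19]=3  'bbbaaabaaaaaaabba'

SA = [19, 10, 11, 12, 13, 6, 14, 0, 7, 15, 1, 8, 16, 2, 18, 9, 5, 17, 4, 3]
i: (SA[i-1],SA[i]) lcp shared
  1: (19,10) 1 'a'
  2: (10,11) 6 'aaaaaa'
  3: (11,12) 5 'aaaaa'
  4: (12,13) 4 'aaaa'
  5: (13,6) 3 'aaa'
  6: (6,14) 4 'aaab'
  7: (14,0) 5 'aaabb'
  8: (0,7) 2 'aa'
  9: (7,15) 3 'aab'
  10: (15,1) 4 'aabb'
  11: (1,8) 1 'a'
  12: (8,16) 2 'ab'
  13: (16,2) 3 'abb'
  14: (2,18) 0 ''
  15: (18,9) 2 'ba'
  16: (9,5) 4 'baaa'
  17: (5,17) 1 'b'
  18: (17,4) 3 'bba'
  19: (4,3) 2 'bb'

[0, 1, 6, 5, 4, 3, 4, 5, 2, 3, 4, 1, 2, 3, 0, 2, 4, 1, 3, 2]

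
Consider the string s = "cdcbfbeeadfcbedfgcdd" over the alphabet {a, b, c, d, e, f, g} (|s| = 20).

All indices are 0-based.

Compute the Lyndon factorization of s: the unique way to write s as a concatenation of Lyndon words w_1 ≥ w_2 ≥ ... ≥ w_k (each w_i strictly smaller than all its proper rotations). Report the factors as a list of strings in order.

emit factor 1: 'cd' (i=0, period=2)
emit factor 2: 'c' (i=2, period=1)
emit factor 3: 'bf' (i=3, period=2)
emit factor 4: 'bee' (i=5, period=3)
emit factor 5: 'adfcbedfgcdd' (i=8, period=12)

["cd", "c", "bf", "bee", "adfcbedfgcdd"]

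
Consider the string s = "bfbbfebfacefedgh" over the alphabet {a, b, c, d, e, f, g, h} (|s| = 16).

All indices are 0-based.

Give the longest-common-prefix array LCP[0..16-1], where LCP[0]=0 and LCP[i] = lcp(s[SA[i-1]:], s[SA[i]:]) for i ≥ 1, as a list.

rank | idx | suffix
   0 |   8 | acefedgh
   1 |   2 | bbfebfacefedgh
   2 |   6 | bfacefedgh
   3 |   0 | bfbbfebfacefedgh
   4 |   3 | bfebfacefedgh
   5 |   9 | cefedgh
   6 |  13 | dgh
   7 |   5 | ebfacefedgh
   8 |  12 | edgh
   9 |  10 | efedgh
  10 |   7 | facefedgh
  11 |   1 | fbbfebfacefedgh
  12 |   4 | febfacefedgh
  13 |  11 | fedgh
  14 |  14 | gh
  15 |  15 | h

SA = [8, 2, 6, 0, 3, 9, 13, 5, 12, 10, 7, 1, 4, 11, 14, 15]
[i] adj suffixes → lcp
  [1] 8/2 → 0 ('')
  [2] 2/6 → 1 ('b')
  [3] 6/0 → 2 ('bf')
  [4] 0/3 → 2 ('bf')
  [5] 3/9 → 0 ('')
  [6] 9/13 → 0 ('')
  [7] 13/5 → 0 ('')
  [8] 5/12 → 1 ('e')
  [9] 12/10 → 1 ('e')
  [10] 10/7 → 0 ('')
  [11] 7/1 → 1 ('f')
  [12] 1/4 → 1 ('f')
  [13] 4/11 → 2 ('fe')
  [14] 11/14 → 0 ('')
  [15] 14/15 → 0 ('')

[0, 0, 1, 2, 2, 0, 0, 0, 1, 1, 0, 1, 1, 2, 0, 0]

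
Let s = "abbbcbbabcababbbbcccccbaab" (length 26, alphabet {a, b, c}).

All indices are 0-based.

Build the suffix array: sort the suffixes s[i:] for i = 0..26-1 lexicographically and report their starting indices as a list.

[23, 24, 10, 12, 0, 7, 25, 22, 11, 6, 5, 13, 1, 14, 2, 15, 8, 3, 16, 9, 21, 4, 20, 19, 18, 17]

rank | idx | suffix
   0 |  23 | aab
   1 |  24 | ab
   2 |  10 | ababbbbcccccbaab
   3 |  12 | abbbbcccccbaab
   4 |   0 | abbbcbbabcababbbbcccccbaab
   5 |   7 | abcababbbbcccccbaab
   6 |  25 | b
   7 |  22 | baab
   8 |  11 | babbbbcccccbaab
   9 |   6 | babcababbbbcccccbaab
  10 |   5 | bbabcababbbbcccccbaab
  11 |  13 | bbbbcccccbaab
  12 |   1 | bbbcbbabcababbbbcccccbaab
  13 |  14 | bbbcccccbaab
  14 |   2 | bbcbbabcababbbbcccccbaab
  15 |  15 | bbcccccbaab
  16 |   8 | bcababbbbcccccbaab
  17 |   3 | bcbbabcababbbbcccccbaab
  18 |  16 | bcccccbaab
  19 |   9 | cababbbbcccccbaab
  20 |  21 | cbaab
  21 |   4 | cbbabcababbbbcccccbaab
  22 |  20 | ccbaab
  23 |  19 | cccbaab
  24 |  18 | ccccbaab
  25 |  17 | cccccbaab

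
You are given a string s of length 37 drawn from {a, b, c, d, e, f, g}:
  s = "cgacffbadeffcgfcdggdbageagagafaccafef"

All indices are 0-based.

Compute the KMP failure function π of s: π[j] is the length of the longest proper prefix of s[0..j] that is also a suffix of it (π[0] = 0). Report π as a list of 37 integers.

π[0] = 0
j=1 s[j]='g': π[1]=0 (border '')
j=2 s[j]='a': π[2]=0 (border '')
j=3 s[j]='c': π[3]=1 (border 'c')
j=4 s[j]='f': k: 1→0; π[4]=0 (border '')
j=5 s[j]='f': π[5]=0 (border '')
j=6 s[j]='b': π[6]=0 (border '')
j=7 s[j]='a': π[7]=0 (border '')
j=8 s[j]='d': π[8]=0 (border '')
j=9 s[j]='e': π[9]=0 (border '')
j=10 s[j]='f': π[10]=0 (border '')
j=11 s[j]='f': π[11]=0 (border '')
j=12 s[j]='c': π[12]=1 (border 'c')
j=13 s[j]='g': π[13]=2 (border 'cg')
j=14 s[j]='f': k: 2→0; π[14]=0 (border '')
j=15 s[j]='c': π[15]=1 (border 'c')
j=16 s[j]='d': k: 1→0; π[16]=0 (border '')
j=17 s[j]='g': π[17]=0 (border '')
j=18 s[j]='g': π[18]=0 (border '')
j=19 s[j]='d': π[19]=0 (border '')
j=20 s[j]='b': π[20]=0 (border '')
j=21 s[j]='a': π[21]=0 (border '')
j=22 s[j]='g': π[22]=0 (border '')
j=23 s[j]='e': π[23]=0 (border '')
j=24 s[j]='a': π[24]=0 (border '')
j=25 s[j]='g': π[25]=0 (border '')
j=26 s[j]='a': π[26]=0 (border '')
j=27 s[j]='g': π[27]=0 (border '')
j=28 s[j]='a': π[28]=0 (border '')
j=29 s[j]='f': π[29]=0 (border '')
j=30 s[j]='a': π[30]=0 (border '')
j=31 s[j]='c': π[31]=1 (border 'c')
j=32 s[j]='c': k: 1→0; π[32]=1 (border 'c')
j=33 s[j]='a': k: 1→0; π[33]=0 (border '')
j=34 s[j]='f': π[34]=0 (border '')
j=35 s[j]='e': π[35]=0 (border '')
j=36 s[j]='f': π[36]=0 (border '')

[0, 0, 0, 1, 0, 0, 0, 0, 0, 0, 0, 0, 1, 2, 0, 1, 0, 0, 0, 0, 0, 0, 0, 0, 0, 0, 0, 0, 0, 0, 0, 1, 1, 0, 0, 0, 0]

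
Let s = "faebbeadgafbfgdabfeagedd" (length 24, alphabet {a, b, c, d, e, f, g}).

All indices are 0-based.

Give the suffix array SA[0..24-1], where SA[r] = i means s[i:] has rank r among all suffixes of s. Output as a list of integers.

[15, 6, 1, 9, 19, 3, 4, 16, 11, 23, 14, 22, 7, 5, 18, 2, 21, 0, 10, 17, 12, 8, 13, 20]

sorted suffixes:
  #0 SA[0]=15  'abfeagedd'
  #1 SA[1]=6  'adgafbfgdabfeagedd'
  #2 SA[2]=1  'aebbeadgafbfgdabfeagedd'
  #3 SA[3]=9  'afbfgdabfeagedd'
  #4 SA[4]=19  'agedd'
  #5 SA[5]=3  'bbeadgafbfgdabfeagedd'
  #6 SA[6]=4  'beadgafbfgdabfeagedd'
  #7 SA[7]=16  'bfeagedd'
  #8 SA[8]=11  'bfgdabfeagedd'
  #9 SA[9]=23  'd'
  #10 SA[10]=14  'dabfeagedd'
  #11 SA[11]=22  'dd'
  #12 SA[12]=7  'dgafbfgdabfeagedd'
  #13 SA[13]=5  'eadgafbfgdabfeagedd'
  #14 SA[14]=18  'eagedd'
  #15 SA[15]=2  'ebbeadgafbfgdabfeagedd'
  #16 SA[16]=21  'edd'
  #17 SA[17]=0  'faebbeadgafbfgdabfeagedd'
  #18 SA[18]=10  'fbfgdabfeagedd'
  #19 SA[19]=17  'feagedd'
  #20 SA[20]=12  'fgdabfeagedd'
  #21 SA[21]=8  'gafbfgdabfeagedd'
  #22 SA[22]=13  'gdabfeagedd'
  #23 SA[23]=20  'gedd'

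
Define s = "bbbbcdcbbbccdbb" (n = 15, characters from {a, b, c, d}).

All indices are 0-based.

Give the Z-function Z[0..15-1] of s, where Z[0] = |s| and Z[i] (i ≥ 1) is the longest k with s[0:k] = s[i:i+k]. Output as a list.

[15, 3, 2, 1, 0, 0, 0, 3, 2, 1, 0, 0, 0, 2, 1]

Z[0]=15
i=1: i≥r, start 0; Z[1]=3 scan→box=[1,4)
i=2: min(r-i=2, Z[1]=3)=2; Z[2]=2
i=3: min(r-i=1, Z[2]=2)=1; Z[3]=1
i=4: i≥r, start 0; Z[4]=0
i=5: i≥r, start 0; Z[5]=0
i=6: i≥r, start 0; Z[6]=0
i=7: i≥r, start 0; Z[7]=3 scan→box=[7,10)
i=8: min(r-i=2, Z[1]=3)=2; Z[8]=2
i=9: min(r-i=1, Z[2]=2)=1; Z[9]=1
i=10: i≥r, start 0; Z[10]=0
i=11: i≥r, start 0; Z[11]=0
i=12: i≥r, start 0; Z[12]=0
i=13: i≥r, start 0; Z[13]=2 scan→box=[13,15)
i=14: min(r-i=1, Z[1]=3)=1; Z[14]=1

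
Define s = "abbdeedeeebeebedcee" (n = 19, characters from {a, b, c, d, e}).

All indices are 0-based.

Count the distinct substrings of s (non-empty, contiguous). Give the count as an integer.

rank→(start, suffix):
  0 → (0, 'abbdeedeeebeebedcee')
  1 → (1, 'bbdeedeeebeebedcee')
  2 → (2, 'bdeedeeebeebedcee')
  3 → (13, 'bedcee')
  4 → (10, 'beebedcee')
  5 → (16, 'cee')
  6 → (15, 'dcee')
  7 → (3, 'deedeeebeebedcee')
  8 → (6, 'deeebeebedcee')
  9 → (18, 'e')
  10 → (12, 'ebedcee')
  11 → (9, 'ebeebedcee')
  12 → (14, 'edcee')
  13 → (5, 'edeeebeebedcee')
  14 → (17, 'ee')
  15 → (11, 'eebedcee')
  16 → (8, 'eebeebedcee')
  17 → (4, 'eedeeebeebedcee')
  18 → (7, 'eeebeebedcee')

SA = [0, 1, 2, 13, 10, 16, 15, 3, 6, 18, 12, 9, 14, 5, 17, 11, 8, 4, 7]
[i] adj suffixes → lcp
  [1] 0/1 → 0 ('')
  [2] 1/2 → 1 ('b')
  [3] 2/13 → 1 ('b')
  [4] 13/10 → 2 ('be')
  [5] 10/16 → 0 ('')
  [6] 16/15 → 0 ('')
  [7] 15/3 → 1 ('d')
  [8] 3/6 → 3 ('dee')
  [9] 6/18 → 0 ('')
  [10] 18/12 → 1 ('e')
  [11] 12/9 → 3 ('ebe')
  [12] 9/14 → 1 ('e')
  [13] 14/5 → 2 ('ed')
  [14] 5/17 → 1 ('e')
  [15] 17/11 → 2 ('ee')
  [16] 11/8 → 4 ('eebe')
  [17] 8/4 → 2 ('ee')
  [18] 4/7 → 2 ('ee')

n(n+1)/2 = 19·20/2 = 190
Σ LCP = 0 + 0 + 1 + 1 + 2 + 0 + 0 + 1 + 3 + 0 + 1 + 3 + 1 + 2 + 1 + 2 + 4 + 2 + 2 = 26
distinct = 190 − 26 = 164

164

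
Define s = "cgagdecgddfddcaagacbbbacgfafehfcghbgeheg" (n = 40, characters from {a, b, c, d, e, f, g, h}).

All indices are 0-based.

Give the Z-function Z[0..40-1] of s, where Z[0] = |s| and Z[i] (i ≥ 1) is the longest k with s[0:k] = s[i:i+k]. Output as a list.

[40, 0, 0, 0, 0, 0, 2, 0, 0, 0, 0, 0, 0, 1, 0, 0, 0, 0, 1, 0, 0, 0, 0, 2, 0, 0, 0, 0, 0, 0, 0, 2, 0, 0, 0, 0, 0, 0, 0, 0]

Z[0]=40
i=1: i≥r, start 0; Z[1]=0
i=2: i≥r, start 0; Z[2]=0
i=3: i≥r, start 0; Z[3]=0
i=4: i≥r, start 0; Z[4]=0
i=5: i≥r, start 0; Z[5]=0
i=6: i≥r, start 0; Z[6]=2 grow→box=[6,8)
i=7: min(r-i=1, Z[1]=0)=0; Z[7]=0
i=8: i≥r, start 0; Z[8]=0
i=9: i≥r, start 0; Z[9]=0
i=10: i≥r, start 0; Z[10]=0
i=11: i≥r, start 0; Z[11]=0
i=12: i≥r, start 0; Z[12]=0
i=13: i≥r, start 0; Z[13]=1 grow→box=[13,14)
i=14: i≥r, start 0; Z[14]=0
i=15: i≥r, start 0; Z[15]=0
i=16: i≥r, start 0; Z[16]=0
i=17: i≥r, start 0; Z[17]=0
i=18: i≥r, start 0; Z[18]=1 grow→box=[18,19)
i=19: i≥r, start 0; Z[19]=0
i=20: i≥r, start 0; Z[20]=0
i=21: i≥r, start 0; Z[21]=0
i=22: i≥r, start 0; Z[22]=0
i=23: i≥r, start 0; Z[23]=2 grow→box=[23,25)
i=24: min(r-i=1, Z[1]=0)=0; Z[24]=0
i=25: i≥r, start 0; Z[25]=0
i=26: i≥r, start 0; Z[26]=0
i=27: i≥r, start 0; Z[27]=0
i=28: i≥r, start 0; Z[28]=0
i=29: i≥r, start 0; Z[29]=0
i=30: i≥r, start 0; Z[30]=0
i=31: i≥r, start 0; Z[31]=2 grow→box=[31,33)
i=32: min(r-i=1, Z[1]=0)=0; Z[32]=0
i=33: i≥r, start 0; Z[33]=0
i=34: i≥r, start 0; Z[34]=0
i=35: i≥r, start 0; Z[35]=0
i=36: i≥r, start 0; Z[36]=0
i=37: i≥r, start 0; Z[37]=0
i=38: i≥r, start 0; Z[38]=0
i=39: i≥r, start 0; Z[39]=0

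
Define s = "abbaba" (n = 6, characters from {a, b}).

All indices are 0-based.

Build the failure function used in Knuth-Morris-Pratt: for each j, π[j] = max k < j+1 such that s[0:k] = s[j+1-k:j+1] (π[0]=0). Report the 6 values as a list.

[0, 0, 0, 1, 2, 1]

π[0] = 0
j=1 s[j]='b': π[1]=0 (border '')
j=2 s[j]='b': π[2]=0 (border '')
j=3 s[j]='a': π[3]=1 (border 'a')
j=4 s[j]='b': π[4]=2 (border 'ab')
j=5 s[j]='a': k: 2→0; π[5]=1 (border 'a')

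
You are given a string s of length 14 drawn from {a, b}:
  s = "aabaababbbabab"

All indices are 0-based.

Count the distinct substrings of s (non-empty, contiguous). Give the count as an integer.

77

rank | idx | suffix
   0 |   0 | aabaababbbabab
   1 |   3 | aababbbabab
   2 |  12 | ab
   3 |   1 | abaababbbabab
   4 |  10 | abab
   5 |   4 | ababbbabab
   6 |   6 | abbbabab
   7 |  13 | b
   8 |   2 | baababbbabab
   9 |  11 | bab
  10 |   9 | babab
  11 |   5 | babbbabab
  12 |   8 | bbabab
  13 |   7 | bbbabab

SA = [0, 3, 12, 1, 10, 4, 6, 13, 2, 11, 9, 5, 8, 7]
rank  pair      lcp
   1  s[0:],s[3:]  4  'aaba'
   2  s[3:],s[12:]  1  'a'
   3  s[12:],s[1:]  2  'ab'
   4  s[1:],s[10:]  3  'aba'
   5  s[10:],s[4:]  4  'abab'
   6  s[4:],s[6:]  2  'ab'
   7  s[6:],s[13:]  0  ''
   8  s[13:],s[2:]  1  'b'
   9  s[2:],s[11:]  2  'ba'
  10  s[11:],s[9:]  3  'bab'
  11  s[9:],s[5:]  3  'bab'
  12  s[5:],s[8:]  1  'b'
  13  s[8:],s[7:]  2  'bb'

n(n+1)/2 = 14·15/2 = 105
Σ LCP = 0 + 4 + 1 + 2 + 3 + 4 + 2 + 0 + 1 + 2 + 3 + 3 + 1 + 2 = 28
distinct = 105 − 28 = 77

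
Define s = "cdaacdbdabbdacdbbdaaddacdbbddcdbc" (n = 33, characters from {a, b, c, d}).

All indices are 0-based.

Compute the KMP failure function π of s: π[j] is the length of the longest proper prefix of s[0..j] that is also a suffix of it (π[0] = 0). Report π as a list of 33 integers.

[0, 0, 0, 0, 1, 2, 0, 0, 0, 0, 0, 0, 0, 1, 2, 0, 0, 0, 0, 0, 0, 0, 0, 1, 2, 0, 0, 0, 0, 1, 2, 0, 1]

π[0] = 0
j=1 s[j]='d': π[1]=0 (border '')
j=2 s[j]='a': π[2]=0 (border '')
j=3 s[j]='a': π[3]=0 (border '')
j=4 s[j]='c': π[4]=1 (border 'c')
j=5 s[j]='d': π[5]=2 (border 'cd')
j=6 s[j]='b': k: 2→0; π[6]=0 (border '')
j=7 s[j]='d': π[7]=0 (border '')
j=8 s[j]='a': π[8]=0 (border '')
j=9 s[j]='b': π[9]=0 (border '')
j=10 s[j]='b': π[10]=0 (border '')
j=11 s[j]='d': π[11]=0 (border '')
j=12 s[j]='a': π[12]=0 (border '')
j=13 s[j]='c': π[13]=1 (border 'c')
j=14 s[j]='d': π[14]=2 (border 'cd')
j=15 s[j]='b': k: 2→0; π[15]=0 (border '')
j=16 s[j]='b': π[16]=0 (border '')
j=17 s[j]='d': π[17]=0 (border '')
j=18 s[j]='a': π[18]=0 (border '')
j=19 s[j]='a': π[19]=0 (border '')
j=20 s[j]='d': π[20]=0 (border '')
j=21 s[j]='d': π[21]=0 (border '')
j=22 s[j]='a': π[22]=0 (border '')
j=23 s[j]='c': π[23]=1 (border 'c')
j=24 s[j]='d': π[24]=2 (border 'cd')
j=25 s[j]='b': k: 2→0; π[25]=0 (border '')
j=26 s[j]='b': π[26]=0 (border '')
j=27 s[j]='d': π[27]=0 (border '')
j=28 s[j]='d': π[28]=0 (border '')
j=29 s[j]='c': π[29]=1 (border 'c')
j=30 s[j]='d': π[30]=2 (border 'cd')
j=31 s[j]='b': k: 2→0; π[31]=0 (border '')
j=32 s[j]='c': π[32]=1 (border 'c')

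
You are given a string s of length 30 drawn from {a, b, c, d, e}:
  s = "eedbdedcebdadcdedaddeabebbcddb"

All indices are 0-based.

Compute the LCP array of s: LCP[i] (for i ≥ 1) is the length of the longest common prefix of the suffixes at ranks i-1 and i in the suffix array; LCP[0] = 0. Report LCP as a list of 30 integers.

[0, 1, 2, 0, 1, 1, 1, 2, 1, 0, 2, 1, 0, 3, 1, 2, 1, 2, 1, 2, 1, 2, 3, 0, 1, 2, 1, 2, 2, 1]

sorted suffixes:
  #0 SA[0]=21  'abebbcddb'
  #1 SA[1]=11  'adcdedaddeabebbcddb'
  #2 SA[2]=17  'addeabebbcddb'
  #3 SA[3]=29  'b'
  #4 SA[4]=24  'bbcddb'
  #5 SA[5]=25  'bcddb'
  #6 SA[6]=9  'bdadcdedaddeabebbcddb'
  #7 SA[7]=3  'bdedcebdadcdedaddeabebbcddb'
  #8 SA[8]=22  'bebbcddb'
  #9 SA[9]=26  'cddb'
  #10 SA[10]=13  'cdedaddeabebbcddb'
  #11 SA[11]=7  'cebdadcdedaddeabebbcddb'
  #12 SA[12]=10  'dadcdedaddeabebbcddb'
  #13 SA[13]=16  'daddeabebbcddb'
  #14 SA[14]=28  'db'
  #15 SA[15]=2  'dbdedcebdadcdedaddeabebbcddb'
  #16 SA[16]=12  'dcdedaddeabebbcddb'
  #17 SA[17]=6  'dcebdadcdedaddeabebbcddb'
  #18 SA[18]=27  'ddb'
  #19 SA[19]=18  'ddeabebbcddb'
  #20 SA[20]=19  'deabebbcddb'
  #21 SA[21]=14  'dedaddeabebbcddb'
  #22 SA[22]=4  'dedcebdadcdedaddeabebbcddb'
  #23 SA[23]=20  'eabebbcddb'
  #24 SA[24]=23  'ebbcddb'
  #25 SA[25]=8  'ebdadcdedaddeabebbcddb'
  #26 SA[26]=15  'edaddeabebbcddb'
  #27 SA[27]=1  'edbdedcebdadcdedaddeabebbcddb'
  #28 SA[28]=5  'edcebdadcdedaddeabebbcddb'
  #29 SA[29]=0  'eedbdedcebdadcdedaddeabebbcddb'

SA = [21, 11, 17, 29, 24, 25, 9, 3, 22, 26, 13, 7, 10, 16, 28, 2, 12, 6, 27, 18, 19, 14, 4, 20, 23, 8, 15, 1, 5, 0]
i: (SA[i-1],SA[i]) lcp shared
  1: (21,11) 1 'a'
  2: (11,17) 2 'ad'
  3: (17,29) 0 ''
  4: (29,24) 1 'b'
  5: (24,25) 1 'b'
  6: (25,9) 1 'b'
  7: (9,3) 2 'bd'
  8: (3,22) 1 'b'
  9: (22,26) 0 ''
  10: (26,13) 2 'cd'
  11: (13,7) 1 'c'
  12: (7,10) 0 ''
  13: (10,16) 3 'dad'
  14: (16,28) 1 'd'
  15: (28,2) 2 'db'
  16: (2,12) 1 'd'
  17: (12,6) 2 'dc'
  18: (6,27) 1 'd'
  19: (27,18) 2 'dd'
  20: (18,19) 1 'd'
  21: (19,14) 2 'de'
  22: (14,4) 3 'ded'
  23: (4,20) 0 ''
  24: (20,23) 1 'e'
  25: (23,8) 2 'eb'
  26: (8,15) 1 'e'
  27: (15,1) 2 'ed'
  28: (1,5) 2 'ed'
  29: (5,0) 1 'e'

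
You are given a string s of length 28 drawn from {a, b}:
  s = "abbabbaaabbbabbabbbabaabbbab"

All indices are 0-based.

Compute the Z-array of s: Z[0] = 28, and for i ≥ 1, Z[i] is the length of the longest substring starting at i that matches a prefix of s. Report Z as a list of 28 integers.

[28, 0, 0, 4, 0, 0, 1, 1, 3, 0, 0, 0, 6, 0, 0, 3, 0, 0, 0, 2, 0, 1, 3, 0, 0, 0, 2, 0]

Z[0]=28
i=1: fresh scan; Z[1]=0
i=2: fresh scan; Z[2]=0
i=3: fresh scan; Z[3]=4 scan→box=[3,7)
i=4: min(r-i=3, Z[1]=0)=0; Z[4]=0
i=5: min(r-i=2, Z[2]=0)=0; Z[5]=0
i=6: min(r-i=1, Z[3]=4)=1; Z[6]=1
i=7: fresh scan; Z[7]=1 scan→box=[7,8)
i=8: fresh scan; Z[8]=3 scan→box=[8,11)
i=9: min(r-i=2, Z[1]=0)=0; Z[9]=0
i=10: min(r-i=1, Z[2]=0)=0; Z[10]=0
i=11: fresh scan; Z[11]=0
i=12: fresh scan; Z[12]=6 scan→box=[12,18)
i=13: min(r-i=5, Z[1]=0)=0; Z[13]=0
i=14: min(r-i=4, Z[2]=0)=0; Z[14]=0
i=15: min(r-i=3, Z[3]=4)=3; Z[15]=3
i=16: min(r-i=2, Z[4]=0)=0; Z[16]=0
i=17: min(r-i=1, Z[5]=0)=0; Z[17]=0
i=18: fresh scan; Z[18]=0
i=19: fresh scan; Z[19]=2 scan→box=[19,21)
i=20: min(r-i=1, Z[1]=0)=0; Z[20]=0
i=21: fresh scan; Z[21]=1 scan→box=[21,22)
i=22: fresh scan; Z[22]=3 scan→box=[22,25)
i=23: min(r-i=2, Z[1]=0)=0; Z[23]=0
i=24: min(r-i=1, Z[2]=0)=0; Z[24]=0
i=25: fresh scan; Z[25]=0
i=26: fresh scan; Z[26]=2 scan→box=[26,28)
i=27: min(r-i=1, Z[1]=0)=0; Z[27]=0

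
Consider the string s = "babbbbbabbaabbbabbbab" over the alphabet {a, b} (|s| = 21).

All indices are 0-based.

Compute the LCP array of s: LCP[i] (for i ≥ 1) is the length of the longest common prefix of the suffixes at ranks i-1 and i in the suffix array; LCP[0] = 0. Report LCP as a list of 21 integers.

[0, 1, 2, 3, 6, 4, 0, 1, 2, 3, 4, 5, 1, 3, 4, 5, 2, 5, 6, 3, 4]

rank | idx | suffix
   0 |  10 | aabbbabbbab
   1 |  19 | ab
   2 |   7 | abbaabbbabbbab
   3 |  15 | abbbab
   4 |  11 | abbbabbbab
   5 |   1 | abbbbbabbaabbbabbbab
   6 |  20 | b
   7 |   9 | baabbbabbbab
   8 |  18 | bab
   9 |   6 | babbaabbbabbbab
  10 |  14 | babbbab
  11 |   0 | babbbbbabbaabbbabbbab
  12 |   8 | bbaabbbabbbab
  13 |  17 | bbab
  14 |   5 | bbabbaabbbabbbab
  15 |  13 | bbabbbab
  16 |  16 | bbbab
  17 |   4 | bbbabbaabbbabbbab
  18 |  12 | bbbabbbab
  19 |   3 | bbbbabbaabbbabbbab
  20 |   2 | bbbbbabbaabbbabbbab

SA = [10, 19, 7, 15, 11, 1, 20, 9, 18, 6, 14, 0, 8, 17, 5, 13, 16, 4, 12, 3, 2]
[i] adj suffixes → lcp
  [1] 10/19 → 1 ('a')
  [2] 19/7 → 2 ('ab')
  [3] 7/15 → 3 ('abb')
  [4] 15/11 → 6 ('abbbab')
  [5] 11/1 → 4 ('abbb')
  [6] 1/20 → 0 ('')
  [7] 20/9 → 1 ('b')
  [8] 9/18 → 2 ('ba')
  [9] 18/6 → 3 ('bab')
  [10] 6/14 → 4 ('babb')
  [11] 14/0 → 5 ('babbb')
  [12] 0/8 → 1 ('b')
  [13] 8/17 → 3 ('bba')
  [14] 17/5 → 4 ('bbab')
  [15] 5/13 → 5 ('bbabb')
  [16] 13/16 → 2 ('bb')
  [17] 16/4 → 5 ('bbbab')
  [18] 4/12 → 6 ('bbbabb')
  [19] 12/3 → 3 ('bbb')
  [20] 3/2 → 4 ('bbbb')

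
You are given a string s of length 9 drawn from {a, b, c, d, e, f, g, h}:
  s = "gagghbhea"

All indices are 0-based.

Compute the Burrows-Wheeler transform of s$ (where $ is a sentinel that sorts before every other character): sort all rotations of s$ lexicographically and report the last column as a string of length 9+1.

aeghh$aggb

rank  rotation    last
    0  $gagghbhea  a
    1  a$gagghbhe  e
    2  agghbhea$g  g
    3  bhea$gaggh  h
    4  ea$gagghbh  h
    5  gagghbhea$  $
    6  gghbhea$ga  a
    7  ghbhea$gag  g
    8  hbhea$gagg  g
    9  hea$gagghb  b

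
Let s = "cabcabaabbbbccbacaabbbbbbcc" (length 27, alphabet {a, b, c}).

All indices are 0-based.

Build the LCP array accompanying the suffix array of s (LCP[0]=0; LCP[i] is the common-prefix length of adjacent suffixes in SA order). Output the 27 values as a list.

sorted suffixes:
  #0 SA[0]=17  'aabbbbbbcc'
  #1 SA[1]=6  'aabbbbccbacaabbbbbbcc'
  #2 SA[2]=4  'abaabbbbccbacaabbbbbbcc'
  #3 SA[3]=18  'abbbbbbcc'
  #4 SA[4]=7  'abbbbccbacaabbbbbbcc'
  #5 SA[5]=1  'abcabaabbbbccbacaabbbbbbcc'
  #6 SA[6]=15  'acaabbbbbbcc'
  #7 SA[7]=5  'baabbbbccbacaabbbbbbcc'
  #8 SA[8]=14  'bacaabbbbbbcc'
  #9 SA[9]=19  'bbbbbbcc'
  #10 SA[10]=20  'bbbbbcc'
  #11 SA[11]=21  'bbbbcc'
  #12 SA[12]=8  'bbbbccbacaabbbbbbcc'
  #13 SA[13]=22  'bbbcc'
  #14 SA[14]=9  'bbbccbacaabbbbbbcc'
  #15 SA[15]=23  'bbcc'
  #16 SA[16]=10  'bbccbacaabbbbbbcc'
  #17 SA[17]=2  'bcabaabbbbccbacaabbbbbbcc'
  #18 SA[18]=24  'bcc'
  #19 SA[19]=11  'bccbacaabbbbbbcc'
  #20 SA[20]=26  'c'
  #21 SA[21]=16  'caabbbbbbcc'
  #22 SA[22]=3  'cabaabbbbccbacaabbbbbbcc'
  #23 SA[23]=0  'cabcabaabbbbccbacaabbbbbbcc'
  #24 SA[24]=13  'cbacaabbbbbbcc'
  #25 SA[25]=25  'cc'
  #26 SA[26]=12  'ccbacaabbbbbbcc'

SA = [17, 6, 4, 18, 7, 1, 15, 5, 14, 19, 20, 21, 8, 22, 9, 23, 10, 2, 24, 11, 26, 16, 3, 0, 13, 25, 12]
[i] adj suffixes → lcp
  [1] 17/6 → 6 ('aabbbb')
  [2] 6/4 → 1 ('a')
  [3] 4/18 → 2 ('ab')
  [4] 18/7 → 5 ('abbbb')
  [5] 7/1 → 2 ('ab')
  [6] 1/15 → 1 ('a')
  [7] 15/5 → 0 ('')
  [8] 5/14 → 2 ('ba')
  [9] 14/19 → 1 ('b')
  [10] 19/20 → 5 ('bbbbb')
  [11] 20/21 → 4 ('bbbb')
  [12] 21/8 → 6 ('bbbbcc')
  [13] 8/22 → 3 ('bbb')
  [14] 22/9 → 5 ('bbbcc')
  [15] 9/23 → 2 ('bb')
  [16] 23/10 → 4 ('bbcc')
  [17] 10/2 → 1 ('b')
  [18] 2/24 → 2 ('bc')
  [19] 24/11 → 3 ('bcc')
  [20] 11/26 → 0 ('')
  [21] 26/16 → 1 ('c')
  [22] 16/3 → 2 ('ca')
  [23] 3/0 → 3 ('cab')
  [24] 0/13 → 1 ('c')
  [25] 13/25 → 1 ('c')
  [26] 25/12 → 2 ('cc')

[0, 6, 1, 2, 5, 2, 1, 0, 2, 1, 5, 4, 6, 3, 5, 2, 4, 1, 2, 3, 0, 1, 2, 3, 1, 1, 2]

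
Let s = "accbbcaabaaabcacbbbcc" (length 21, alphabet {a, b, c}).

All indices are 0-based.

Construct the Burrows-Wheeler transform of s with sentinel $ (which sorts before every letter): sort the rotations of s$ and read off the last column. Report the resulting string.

cbcaaac$accbbabcbbacba

rank  rotation                last
    0  $accbbcaabaaabcacbbbcc  c
    1  aaabcacbbbcc$accbbcaab  b
    2  aabaaabcacbbbcc$accbbc  c
    3  aabcacbbbcc$accbbcaaba  a
    4  abaaabcacbbbcc$accbbca  a
    5  abcacbbbcc$accbbcaabaa  a
    6  acbbbcc$accbbcaabaaabc  c
    7  accbbcaabaaabcacbbbcc$  $
    8  baaabcacbbbcc$accbbcaa  a
    9  bbbcc$accbbcaabaaabcac  c
   10  bbcaabaaabcacbbbcc$acc  c
   11  bbcc$accbbcaabaaabcacb  b
   12  bcaabaaabcacbbbcc$accb  b
   13  bcacbbbcc$accbbcaabaaa  a
   14  bcc$accbbcaabaaabcacbb  b
   15  c$accbbcaabaaabcacbbbc  c
   16  caabaaabcacbbbcc$accbb  b
   17  cacbbbcc$accbbcaabaaab  b
   18  cbbbcc$accbbcaabaaabca  a
   19  cbbcaabaaabcacbbbcc$ac  c
   20  cc$accbbcaabaaabcacbbb  b
   21  ccbbcaabaaabcacbbbcc$a  a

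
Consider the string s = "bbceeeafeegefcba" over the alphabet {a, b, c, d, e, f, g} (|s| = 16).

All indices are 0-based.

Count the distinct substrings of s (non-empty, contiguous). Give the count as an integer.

124

rank | idx | suffix
   0 |  15 | a
   1 |   6 | afeegefcba
   2 |  14 | ba
   3 |   0 | bbceeeafeegefcba
   4 |   1 | bceeeafeegefcba
   5 |  13 | cba
   6 |   2 | ceeeafeegefcba
   7 |   5 | eafeegefcba
   8 |   4 | eeafeegefcba
   9 |   3 | eeeafeegefcba
  10 |   8 | eegefcba
  11 |  11 | efcba
  12 |   9 | egefcba
  13 |  12 | fcba
  14 |   7 | feegefcba
  15 |  10 | gefcba

SA = [15, 6, 14, 0, 1, 13, 2, 5, 4, 3, 8, 11, 9, 12, 7, 10]
rank  pair      lcp
   1  s[15:],s[6:]  1  'a'
   2  s[6:],s[14:]  0  ''
   3  s[14:],s[0:]  1  'b'
   4  s[0:],s[1:]  1  'b'
   5  s[1:],s[13:]  0  ''
   6  s[13:],s[2:]  1  'c'
   7  s[2:],s[5:]  0  ''
   8  s[5:],s[4:]  1  'e'
   9  s[4:],s[3:]  2  'ee'
  10  s[3:],s[8:]  2  'ee'
  11  s[8:],s[11:]  1  'e'
  12  s[11:],s[9:]  1  'e'
  13  s[9:],s[12:]  0  ''
  14  s[12:],s[7:]  1  'f'
  15  s[7:],s[10:]  0  ''

n(n+1)/2 = 16·17/2 = 136
Σ LCP = 0 + 1 + 0 + 1 + 1 + 0 + 1 + 0 + 1 + 2 + 2 + 1 + 1 + 0 + 1 + 0 = 12
distinct = 136 − 12 = 124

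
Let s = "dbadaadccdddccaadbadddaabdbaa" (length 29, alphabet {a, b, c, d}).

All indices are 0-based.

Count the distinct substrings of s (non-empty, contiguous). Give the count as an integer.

386

sorted suffixes:
  #0 SA[0]=28  'a'
  #1 SA[1]=27  'aa'
  #2 SA[2]=22  'aabdbaa'
  #3 SA[3]=14  'aadbadddaabdbaa'
  #4 SA[4]=4  'aadccdddccaadbadddaabdbaa'
  #5 SA[5]=23  'abdbaa'
  #6 SA[6]=2  'adaadccdddccaadbadddaabdbaa'
  #7 SA[7]=15  'adbadddaabdbaa'
  #8 SA[8]=5  'adccdddccaadbadddaabdbaa'
  #9 SA[9]=18  'adddaabdbaa'
  #10 SA[10]=26  'baa'
  #11 SA[11]=1  'badaadccdddccaadbadddaabdbaa'
  #12 SA[12]=17  'badddaabdbaa'
  #13 SA[13]=24  'bdbaa'
  #14 SA[14]=13  'caadbadddaabdbaa'
  #15 SA[15]=12  'ccaadbadddaabdbaa'
  #16 SA[16]=7  'ccdddccaadbadddaabdbaa'
  #17 SA[17]=8  'cdddccaadbadddaabdbaa'
  #18 SA[18]=21  'daabdbaa'
  #19 SA[19]=3  'daadccdddccaadbadddaabdbaa'
  #20 SA[20]=25  'dbaa'
  #21 SA[21]=0  'dbadaadccdddccaadbadddaabdbaa'
  #22 SA[22]=16  'dbadddaabdbaa'
  #23 SA[23]=11  'dccaadbadddaabdbaa'
  #24 SA[24]=6  'dccdddccaadbadddaabdbaa'
  #25 SA[25]=20  'ddaabdbaa'
  #26 SA[26]=10  'ddccaadbadddaabdbaa'
  #27 SA[27]=19  'dddaabdbaa'
  #28 SA[28]=9  'dddccaadbadddaabdbaa'

SA = [28, 27, 22, 14, 4, 23, 2, 15, 5, 18, 26, 1, 17, 24, 13, 12, 7, 8, 21, 3, 25, 0, 16, 11, 6, 20, 10, 19, 9]
rank  pair      lcp
   1  s[28:],s[27:]  1  'a'
   2  s[27:],s[22:]  2  'aa'
   3  s[22:],s[14:]  2  'aa'
   4  s[14:],s[4:]  3  'aad'
   5  s[4:],s[23:]  1  'a'
   6  s[23:],s[2:]  1  'a'
   7  s[2:],s[15:]  2  'ad'
   8  s[15:],s[5:]  2  'ad'
   9  s[5:],s[18:]  2  'ad'
  10  s[18:],s[26:]  0  ''
  11  s[26:],s[1:]  2  'ba'
  12  s[1:],s[17:]  3  'bad'
  13  s[17:],s[24:]  1  'b'
  14  s[24:],s[13:]  0  ''
  15  s[13:],s[12:]  1  'c'
  16  s[12:],s[7:]  2  'cc'
  17  s[7:],s[8:]  1  'c'
  18  s[8:],s[21:]  0  ''
  19  s[21:],s[3:]  3  'daa'
  20  s[3:],s[25:]  1  'd'
  21  s[25:],s[0:]  3  'dba'
  22  s[0:],s[16:]  4  'dbad'
  23  s[16:],s[11:]  1  'd'
  24  s[11:],s[6:]  3  'dcc'
  25  s[6:],s[20:]  1  'd'
  26  s[20:],s[10:]  2  'dd'
  27  s[10:],s[19:]  2  'dd'
  28  s[19:],s[9:]  3  'ddd'

n(n+1)/2 = 29·30/2 = 435
Σ LCP = 0 + 1 + 2 + 2 + 3 + 1 + 1 + 2 + 2 + 2 + 0 + 2 + 3 + 1 + 0 + 1 + 2 + 1 + 0 + 3 + 1 + 3 + 4 + 1 + 3 + 1 + 2 + 2 + 3 = 49
distinct = 435 − 49 = 386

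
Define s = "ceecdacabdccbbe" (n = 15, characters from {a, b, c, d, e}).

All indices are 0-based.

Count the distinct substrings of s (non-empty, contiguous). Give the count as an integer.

110

sorted suffixes:
  #0 SA[0]=7  'abdccbbe'
  #1 SA[1]=5  'acabdccbbe'
  #2 SA[2]=12  'bbe'
  #3 SA[3]=8  'bdccbbe'
  #4 SA[4]=13  'be'
  #5 SA[5]=6  'cabdccbbe'
  #6 SA[6]=11  'cbbe'
  #7 SA[7]=10  'ccbbe'
  #8 SA[8]=3  'cdacabdccbbe'
  #9 SA[9]=0  'ceecdacabdccbbe'
  #10 SA[10]=4  'dacabdccbbe'
  #11 SA[11]=9  'dccbbe'
  #12 SA[12]=14  'e'
  #13 SA[13]=2  'ecdacabdccbbe'
  #14 SA[14]=1  'eecdacabdccbbe'

SA = [7, 5, 12, 8, 13, 6, 11, 10, 3, 0, 4, 9, 14, 2, 1]
i: (SA[i-1],SA[i]) lcp shared
  1: (7,5) 1 'a'
  2: (5,12) 0 ''
  3: (12,8) 1 'b'
  4: (8,13) 1 'b'
  5: (13,6) 0 ''
  6: (6,11) 1 'c'
  7: (11,10) 1 'c'
  8: (10,3) 1 'c'
  9: (3,0) 1 'c'
  10: (0,4) 0 ''
  11: (4,9) 1 'd'
  12: (9,14) 0 ''
  13: (14,2) 1 'e'
  14: (2,1) 1 'e'

n(n+1)/2 = 15·16/2 = 120
Σ LCP = 0 + 1 + 0 + 1 + 1 + 0 + 1 + 1 + 1 + 1 + 0 + 1 + 0 + 1 + 1 = 10
distinct = 120 − 10 = 110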